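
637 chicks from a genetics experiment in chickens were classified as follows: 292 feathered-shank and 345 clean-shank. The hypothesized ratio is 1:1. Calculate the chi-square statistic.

4.410

Total ratio parts = 2. Expected numbers out of 637:
  feathered-shank: 637 × 1/2 = 318.5
  clean-shank: 637 × 1/2 = 318.5
χ² = Σ (O − E)² / E
  feathered-shank: (292 − 318.5)² / 318.5 = 2.2049
  clean-shank: (345 − 318.5)² / 318.5 = 2.2049
χ² = 2.2049 + 2.2049 = 4.4098 ≈ 4.410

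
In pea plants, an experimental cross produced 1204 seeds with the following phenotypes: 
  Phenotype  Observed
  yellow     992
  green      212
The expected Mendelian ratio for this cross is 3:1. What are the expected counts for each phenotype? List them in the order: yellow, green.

Expected counts for N = 1204 under a 3:1 ratio (total parts = 4):
  yellow: 1204 × 3/4 = 903
  green: 1204 × 1/4 = 301

903, 301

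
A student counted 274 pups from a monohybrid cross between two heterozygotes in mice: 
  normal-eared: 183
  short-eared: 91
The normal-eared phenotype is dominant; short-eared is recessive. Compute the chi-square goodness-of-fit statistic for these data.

9.854

For a monohybrid cross between heterozygotes with complete dominance, the expected phenotypic ratio is 3:1.
Expected counts for N = 274 under a 3:1 ratio (total parts = 4):
  normal-eared: 274 × 3/4 = 205.5
  short-eared: 274 × 1/4 = 68.5
χ² = Σ (O − E)² / E
  normal-eared: (183 − 205.5)² / 205.5 = 2.4635
  short-eared: (91 − 68.5)² / 68.5 = 7.3905
χ² = 2.4635 + 7.3905 = 9.854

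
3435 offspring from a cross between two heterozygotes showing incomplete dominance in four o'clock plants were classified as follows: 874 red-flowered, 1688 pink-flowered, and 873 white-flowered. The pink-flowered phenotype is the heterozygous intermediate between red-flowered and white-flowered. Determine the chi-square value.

With incomplete dominance, a heterozygote × heterozygote cross gives a 1:2:1 phenotypic ratio.
Expected counts for N = 3435 under a 1:2:1 ratio (total parts = 4):
  red-flowered: 3435 × 1/4 = 858.75
  pink-flowered: 3435 × 2/4 = 1717.5
  white-flowered: 3435 × 1/4 = 858.75
χ² = Σ (O − E)² / E
  red-flowered: (874 − 858.75)² / 858.75 = 0.2708
  pink-flowered: (1688 − 1717.5)² / 1717.5 = 0.5067
  white-flowered: (873 − 858.75)² / 858.75 = 0.2365
χ² = 0.2708 + 0.5067 + 0.2365 = 1.014

1.014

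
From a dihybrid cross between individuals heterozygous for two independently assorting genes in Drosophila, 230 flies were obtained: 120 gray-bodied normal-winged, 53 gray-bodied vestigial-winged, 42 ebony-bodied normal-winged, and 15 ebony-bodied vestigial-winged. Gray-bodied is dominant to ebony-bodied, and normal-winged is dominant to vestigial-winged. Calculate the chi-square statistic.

A dihybrid F₂ with independent assortment and complete dominance at both loci gives a 9:3:3:1 phenotypic ratio.
Under the 9:3:3:1 hypothesis (Σ ratio = 16, N = 230):
  gray-bodied normal-winged: 230 × 9/16 = 129.375
  gray-bodied vestigial-winged: 230 × 3/16 = 43.125
  ebony-bodied normal-winged: 230 × 3/16 = 43.125
  ebony-bodied vestigial-winged: 230 × 1/16 = 14.375
χ² = Σ (O − E)² / E
  gray-bodied normal-winged: (120 − 129.375)² / 129.375 = 0.6793
  gray-bodied vestigial-winged: (53 − 43.125)² / 43.125 = 2.2612
  ebony-bodied normal-winged: (42 − 43.125)² / 43.125 = 0.0293
  ebony-bodied vestigial-winged: (15 − 14.375)² / 14.375 = 0.0272
χ² = 0.6793 + 2.2612 + 0.0293 + 0.0272 = 2.997

2.997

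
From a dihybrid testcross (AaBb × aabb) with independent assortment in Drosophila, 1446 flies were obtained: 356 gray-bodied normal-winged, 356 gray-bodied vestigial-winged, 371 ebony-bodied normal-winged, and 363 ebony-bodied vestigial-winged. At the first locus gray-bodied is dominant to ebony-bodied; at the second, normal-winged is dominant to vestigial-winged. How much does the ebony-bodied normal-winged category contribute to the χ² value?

0.250

A dihybrid testcross with independent assortment gives a 1:1:1:1 ratio.
Under the 1:1:1:1 hypothesis (Σ ratio = 4, N = 1446):
  gray-bodied normal-winged: 1446 × 1/4 = 361.5
  gray-bodied vestigial-winged: 1446 × 1/4 = 361.5
  ebony-bodied normal-winged: 1446 × 1/4 = 361.5
  ebony-bodied vestigial-winged: 1446 × 1/4 = 361.5
Contribution of ebony-bodied normal-winged: (371 − 361.5)² / 361.5 = 0.2497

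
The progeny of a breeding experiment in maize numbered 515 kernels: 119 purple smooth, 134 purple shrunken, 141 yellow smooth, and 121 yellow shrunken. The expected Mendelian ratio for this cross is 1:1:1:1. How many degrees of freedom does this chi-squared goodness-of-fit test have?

A goodness-of-fit test with 4 phenotype classes has df = 4 − 1 = 3.

3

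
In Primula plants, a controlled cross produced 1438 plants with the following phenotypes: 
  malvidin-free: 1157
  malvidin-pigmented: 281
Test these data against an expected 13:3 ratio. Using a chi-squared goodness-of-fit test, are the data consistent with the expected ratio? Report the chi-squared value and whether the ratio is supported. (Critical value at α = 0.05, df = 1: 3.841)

0.591; consistent

Under the 13:3 hypothesis (Σ ratio = 16, N = 1438):
  malvidin-free: 1438 × 13/16 = 1168.375
  malvidin-pigmented: 1438 × 3/16 = 269.625
χ² = Σ (O − E)² / E
  malvidin-free: (1157 − 1168.375)² / 1168.375 = 0.1107
  malvidin-pigmented: (281 − 269.625)² / 269.625 = 0.4799
χ² = 0.1107 + 0.4799 = 0.5906 ≈ 0.591
Degrees of freedom = 2 − 1 = 1; critical value at α = 0.05 is 3.841.
Since 0.591 < 3.841, we fail to reject the null hypothesis — the data are consistent with the 13:3 ratio.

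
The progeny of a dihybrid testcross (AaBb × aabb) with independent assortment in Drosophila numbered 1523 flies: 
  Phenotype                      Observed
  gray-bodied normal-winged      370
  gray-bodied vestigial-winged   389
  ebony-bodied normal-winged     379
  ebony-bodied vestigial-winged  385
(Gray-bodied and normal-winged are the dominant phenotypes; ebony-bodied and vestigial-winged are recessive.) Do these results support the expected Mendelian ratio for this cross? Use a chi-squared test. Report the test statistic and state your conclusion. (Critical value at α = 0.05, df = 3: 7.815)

A dihybrid testcross with independent assortment gives a 1:1:1:1 ratio.
Expected counts for N = 1523 under a 1:1:1:1 ratio (total parts = 4):
  gray-bodied normal-winged: 1523 × 1/4 = 380.75
  gray-bodied vestigial-winged: 1523 × 1/4 = 380.75
  ebony-bodied normal-winged: 1523 × 1/4 = 380.75
  ebony-bodied vestigial-winged: 1523 × 1/4 = 380.75
χ² = Σ (O − E)² / E
  gray-bodied normal-winged: (370 − 380.75)² / 380.75 = 0.3035
  gray-bodied vestigial-winged: (389 − 380.75)² / 380.75 = 0.1788
  ebony-bodied normal-winged: (379 − 380.75)² / 380.75 = 0.0080
  ebony-bodied vestigial-winged: (385 − 380.75)² / 380.75 = 0.0474
χ² = 0.3035 + 0.1788 + 0.0080 + 0.0474 = 0.5377 ≈ 0.538
Degrees of freedom = 4 − 1 = 3; critical value at α = 0.05 is 7.815.
Since 0.538 < 7.815, we fail to reject the null hypothesis — the data are consistent with the 1:1:1:1 ratio.

0.538; consistent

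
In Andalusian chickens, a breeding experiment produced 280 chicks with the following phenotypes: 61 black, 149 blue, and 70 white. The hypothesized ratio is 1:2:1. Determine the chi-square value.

Total ratio parts = 4. Expected numbers out of 280:
  black: 280 × 1/4 = 70
  blue: 280 × 2/4 = 140
  white: 280 × 1/4 = 70
χ² = Σ (O − E)² / E
  black: (61 − 70)² / 70 = 1.1571
  blue: (149 − 140)² / 140 = 0.5786
  white: (70 − 70)² / 70 = 0.0000
χ² = 1.1571 + 0.5786 + 0.0000 = 1.7357 ≈ 1.736

1.736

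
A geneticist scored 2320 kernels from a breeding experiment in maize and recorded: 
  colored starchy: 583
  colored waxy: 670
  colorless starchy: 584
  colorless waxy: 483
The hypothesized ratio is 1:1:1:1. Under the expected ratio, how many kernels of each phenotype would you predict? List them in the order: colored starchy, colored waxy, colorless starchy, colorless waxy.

580, 580, 580, 580

Total ratio parts = 4. Expected numbers out of 2320:
  colored starchy: 2320 × 1/4 = 580
  colored waxy: 2320 × 1/4 = 580
  colorless starchy: 2320 × 1/4 = 580
  colorless waxy: 2320 × 1/4 = 580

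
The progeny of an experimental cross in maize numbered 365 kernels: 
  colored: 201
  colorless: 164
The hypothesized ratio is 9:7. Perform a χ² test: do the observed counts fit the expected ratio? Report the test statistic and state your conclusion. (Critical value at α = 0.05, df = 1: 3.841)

The 9:7 ratio has 16 parts, so with N = 365 the expected counts are:
  colored: 365 × 9/16 = 205.3125
  colorless: 365 × 7/16 = 159.6875
χ² = Σ (O − E)² / E
  colored: (201 − 205.3125)² / 205.3125 = 0.0906
  colorless: (164 − 159.6875)² / 159.6875 = 0.1165
χ² = 0.0906 + 0.1165 = 0.2071 ≈ 0.207
Degrees of freedom = 2 − 1 = 1; critical value at α = 0.05 is 3.841.
Since 0.207 < 3.841, we fail to reject the null hypothesis — the data are consistent with the 9:7 ratio.

0.207; consistent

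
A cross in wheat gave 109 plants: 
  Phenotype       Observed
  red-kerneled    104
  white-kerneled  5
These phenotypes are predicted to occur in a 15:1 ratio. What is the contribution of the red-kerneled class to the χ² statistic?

Total ratio parts = 16. Expected numbers out of 109:
  red-kerneled: 109 × 15/16 = 102.1875
  white-kerneled: 109 × 1/16 = 6.8125
Contribution of red-kerneled: (104 − 102.1875)² / 102.1875 = 0.0321

0.032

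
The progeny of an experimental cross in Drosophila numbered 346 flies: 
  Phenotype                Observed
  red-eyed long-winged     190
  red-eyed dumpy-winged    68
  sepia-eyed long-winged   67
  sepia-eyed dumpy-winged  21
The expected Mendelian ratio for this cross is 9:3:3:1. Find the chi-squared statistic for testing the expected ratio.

Total ratio parts = 16. Expected numbers out of 346:
  red-eyed long-winged: 346 × 9/16 = 194.625
  red-eyed dumpy-winged: 346 × 3/16 = 64.875
  sepia-eyed long-winged: 346 × 3/16 = 64.875
  sepia-eyed dumpy-winged: 346 × 1/16 = 21.625
χ² = Σ (O − E)² / E
  red-eyed long-winged: (190 − 194.625)² / 194.625 = 0.1099
  red-eyed dumpy-winged: (68 − 64.875)² / 64.875 = 0.1505
  sepia-eyed long-winged: (67 − 64.875)² / 64.875 = 0.0696
  sepia-eyed dumpy-winged: (21 − 21.625)² / 21.625 = 0.0181
χ² = 0.1099 + 0.1505 + 0.0696 + 0.0181 = 0.3481 ≈ 0.348

0.348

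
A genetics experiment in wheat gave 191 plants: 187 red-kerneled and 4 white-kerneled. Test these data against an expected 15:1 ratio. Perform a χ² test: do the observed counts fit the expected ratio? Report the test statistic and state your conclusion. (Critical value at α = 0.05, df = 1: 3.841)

5.630; not consistent

Under the 15:1 hypothesis (Σ ratio = 16, N = 191):
  red-kerneled: 191 × 15/16 = 179.0625
  white-kerneled: 191 × 1/16 = 11.9375
χ² = Σ (O − E)² / E
  red-kerneled: (187 − 179.0625)² / 179.0625 = 0.3519
  white-kerneled: (4 − 11.9375)² / 11.9375 = 5.2778
χ² = 0.3519 + 5.2778 = 5.6297 ≈ 5.630
Degrees of freedom = 2 − 1 = 1; critical value at α = 0.05 is 3.841.
Since 5.630 > 3.841, we reject the null hypothesis — the data do not fit the 15:1 ratio.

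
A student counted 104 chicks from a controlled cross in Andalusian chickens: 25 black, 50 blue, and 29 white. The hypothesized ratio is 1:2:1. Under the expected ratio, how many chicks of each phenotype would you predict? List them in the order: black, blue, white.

26, 52, 26

The 1:2:1 ratio has 4 parts, so with N = 104 the expected counts are:
  black: 104 × 1/4 = 26
  blue: 104 × 2/4 = 52
  white: 104 × 1/4 = 26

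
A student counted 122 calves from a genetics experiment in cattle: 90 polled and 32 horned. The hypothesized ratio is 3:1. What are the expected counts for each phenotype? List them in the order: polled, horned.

91.5, 30.5

Under the 3:1 hypothesis (Σ ratio = 4, N = 122):
  polled: 122 × 3/4 = 91.5
  horned: 122 × 1/4 = 30.5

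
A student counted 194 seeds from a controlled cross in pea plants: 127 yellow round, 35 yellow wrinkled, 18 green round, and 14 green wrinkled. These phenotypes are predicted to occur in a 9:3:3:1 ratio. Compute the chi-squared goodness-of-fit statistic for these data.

Under the 9:3:3:1 hypothesis (Σ ratio = 16, N = 194):
  yellow round: 194 × 9/16 = 109.125
  yellow wrinkled: 194 × 3/16 = 36.375
  green round: 194 × 3/16 = 36.375
  green wrinkled: 194 × 1/16 = 12.125
χ² = Σ (O − E)² / E
  yellow round: (127 − 109.125)² / 109.125 = 2.9280
  yellow wrinkled: (35 − 36.375)² / 36.375 = 0.0520
  green round: (18 − 36.375)² / 36.375 = 9.2822
  green wrinkled: (14 − 12.125)² / 12.125 = 0.2899
χ² = 2.9280 + 0.0520 + 9.2822 + 0.2899 = 12.5521 ≈ 12.552

12.552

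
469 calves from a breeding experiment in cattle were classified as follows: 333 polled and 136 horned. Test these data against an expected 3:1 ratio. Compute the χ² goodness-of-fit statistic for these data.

3.998

Under the 3:1 hypothesis (Σ ratio = 4, N = 469):
  polled: 469 × 3/4 = 351.75
  horned: 469 × 1/4 = 117.25
χ² = Σ (O − E)² / E
  polled: (333 − 351.75)² / 351.75 = 0.9995
  horned: (136 − 117.25)² / 117.25 = 2.9984
χ² = 0.9995 + 2.9984 = 3.9979 ≈ 3.998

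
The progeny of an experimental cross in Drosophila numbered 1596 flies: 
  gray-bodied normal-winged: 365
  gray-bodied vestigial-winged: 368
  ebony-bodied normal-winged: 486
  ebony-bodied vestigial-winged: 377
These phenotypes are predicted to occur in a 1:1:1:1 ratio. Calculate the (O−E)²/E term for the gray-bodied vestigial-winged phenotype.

Total ratio parts = 4. Expected numbers out of 1596:
  gray-bodied normal-winged: 1596 × 1/4 = 399
  gray-bodied vestigial-winged: 1596 × 1/4 = 399
  ebony-bodied normal-winged: 1596 × 1/4 = 399
  ebony-bodied vestigial-winged: 1596 × 1/4 = 399
Contribution of gray-bodied vestigial-winged: (368 − 399)² / 399 = 2.4085

2.409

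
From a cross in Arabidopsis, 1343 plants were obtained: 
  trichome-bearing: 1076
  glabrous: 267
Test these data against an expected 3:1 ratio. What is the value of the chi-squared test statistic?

Expected counts for N = 1343 under a 3:1 ratio (total parts = 4):
  trichome-bearing: 1343 × 3/4 = 1007.25
  glabrous: 1343 × 1/4 = 335.75
χ² = Σ (O − E)² / E
  trichome-bearing: (1076 − 1007.25)² / 1007.25 = 4.6925
  glabrous: (267 − 335.75)² / 335.75 = 14.0776
χ² = 4.6925 + 14.0776 = 18.7701 ≈ 18.770

18.770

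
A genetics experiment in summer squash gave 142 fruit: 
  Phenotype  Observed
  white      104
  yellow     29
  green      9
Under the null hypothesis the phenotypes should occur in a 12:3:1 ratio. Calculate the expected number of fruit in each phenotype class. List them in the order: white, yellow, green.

Under the 12:3:1 hypothesis (Σ ratio = 16, N = 142):
  white: 142 × 12/16 = 106.5
  yellow: 142 × 3/16 = 26.625
  green: 142 × 1/16 = 8.875

106.5, 26.625, 8.875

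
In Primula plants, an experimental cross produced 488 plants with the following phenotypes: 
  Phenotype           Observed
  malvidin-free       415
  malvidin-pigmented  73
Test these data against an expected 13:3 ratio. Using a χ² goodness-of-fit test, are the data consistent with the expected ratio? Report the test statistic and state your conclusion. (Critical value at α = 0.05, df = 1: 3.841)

The 13:3 ratio has 16 parts, so with N = 488 the expected counts are:
  malvidin-free: 488 × 13/16 = 396.5
  malvidin-pigmented: 488 × 3/16 = 91.5
χ² = Σ (O − E)² / E
  malvidin-free: (415 − 396.5)² / 396.5 = 0.8632
  malvidin-pigmented: (73 − 91.5)² / 91.5 = 3.7404
χ² = 0.8632 + 3.7404 = 4.6036 ≈ 4.604
Degrees of freedom = 2 − 1 = 1; critical value at α = 0.05 is 3.841.
Since 4.604 > 3.841, we reject the null hypothesis — the data do not fit the 13:3 ratio.

4.604; not consistent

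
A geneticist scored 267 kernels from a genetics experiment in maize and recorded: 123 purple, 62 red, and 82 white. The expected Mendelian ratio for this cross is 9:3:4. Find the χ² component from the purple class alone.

4.922

Expected counts for N = 267 under a 9:3:4 ratio (total parts = 16):
  purple: 267 × 9/16 = 150.1875
  red: 267 × 3/16 = 50.0625
  white: 267 × 4/16 = 66.75
Contribution of purple: (123 − 150.1875)² / 150.1875 = 4.9216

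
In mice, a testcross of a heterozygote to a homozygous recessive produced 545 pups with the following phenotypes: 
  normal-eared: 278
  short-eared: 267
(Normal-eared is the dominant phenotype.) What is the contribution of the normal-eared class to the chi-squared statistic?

0.111

A testcross of a heterozygote (Aa × aa) gives a 1:1 phenotypic ratio.
Expected counts for N = 545 under a 1:1 ratio (total parts = 2):
  normal-eared: 545 × 1/2 = 272.5
  short-eared: 545 × 1/2 = 272.5
Contribution of normal-eared: (278 − 272.5)² / 272.5 = 0.1110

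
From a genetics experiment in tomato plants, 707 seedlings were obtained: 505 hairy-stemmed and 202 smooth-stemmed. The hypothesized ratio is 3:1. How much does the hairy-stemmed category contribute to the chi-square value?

1.202

The 3:1 ratio has 4 parts, so with N = 707 the expected counts are:
  hairy-stemmed: 707 × 3/4 = 530.25
  smooth-stemmed: 707 × 1/4 = 176.75
Contribution of hairy-stemmed: (505 − 530.25)² / 530.25 = 1.2024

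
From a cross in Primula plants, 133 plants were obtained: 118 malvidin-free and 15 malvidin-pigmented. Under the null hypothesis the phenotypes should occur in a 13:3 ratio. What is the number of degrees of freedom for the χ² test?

A goodness-of-fit test with 2 phenotype classes has df = 2 − 1 = 1.

1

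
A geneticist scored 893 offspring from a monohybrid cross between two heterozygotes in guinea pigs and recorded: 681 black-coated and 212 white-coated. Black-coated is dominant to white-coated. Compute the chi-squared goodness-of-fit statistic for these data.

For a monohybrid cross between heterozygotes with complete dominance, the expected phenotypic ratio is 3:1.
Under the 3:1 hypothesis (Σ ratio = 4, N = 893):
  black-coated: 893 × 3/4 = 669.75
  white-coated: 893 × 1/4 = 223.25
χ² = Σ (O − E)² / E
  black-coated: (681 − 669.75)² / 669.75 = 0.1890
  white-coated: (212 − 223.25)² / 223.25 = 0.5669
χ² = 0.1890 + 0.5669 = 0.7559 ≈ 0.756

0.756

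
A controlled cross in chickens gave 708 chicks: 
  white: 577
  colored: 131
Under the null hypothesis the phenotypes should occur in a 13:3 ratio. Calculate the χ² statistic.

0.028

Under the 13:3 hypothesis (Σ ratio = 16, N = 708):
  white: 708 × 13/16 = 575.25
  colored: 708 × 3/16 = 132.75
χ² = Σ (O − E)² / E
  white: (577 − 575.25)² / 575.25 = 0.0053
  colored: (131 − 132.75)² / 132.75 = 0.0231
χ² = 0.0053 + 0.0231 = 0.0284 ≈ 0.028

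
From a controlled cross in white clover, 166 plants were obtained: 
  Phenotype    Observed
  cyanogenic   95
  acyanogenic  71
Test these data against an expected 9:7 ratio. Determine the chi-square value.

0.065

Total ratio parts = 16. Expected numbers out of 166:
  cyanogenic: 166 × 9/16 = 93.375
  acyanogenic: 166 × 7/16 = 72.625
χ² = Σ (O − E)² / E
  cyanogenic: (95 − 93.375)² / 93.375 = 0.0283
  acyanogenic: (71 − 72.625)² / 72.625 = 0.0364
χ² = 0.0283 + 0.0364 = 0.0647 ≈ 0.065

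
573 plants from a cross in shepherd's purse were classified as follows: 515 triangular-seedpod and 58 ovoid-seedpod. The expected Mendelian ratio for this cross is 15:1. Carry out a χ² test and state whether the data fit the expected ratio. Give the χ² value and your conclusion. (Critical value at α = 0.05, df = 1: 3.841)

14.663; not consistent

Under the 15:1 hypothesis (Σ ratio = 16, N = 573):
  triangular-seedpod: 573 × 15/16 = 537.1875
  ovoid-seedpod: 573 × 1/16 = 35.8125
χ² = Σ (O − E)² / E
  triangular-seedpod: (515 − 537.1875)² / 537.1875 = 0.9164
  ovoid-seedpod: (58 − 35.8125)² / 35.8125 = 13.7462
χ² = 0.9164 + 13.7462 = 14.6626 ≈ 14.663
Degrees of freedom = 2 − 1 = 1; critical value at α = 0.05 is 3.841.
Since 14.663 > 3.841, we reject the null hypothesis — the data do not fit the 15:1 ratio.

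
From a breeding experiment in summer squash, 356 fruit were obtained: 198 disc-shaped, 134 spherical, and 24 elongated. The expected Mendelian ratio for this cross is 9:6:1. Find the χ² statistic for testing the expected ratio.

Under the 9:6:1 hypothesis (Σ ratio = 16, N = 356):
  disc-shaped: 356 × 9/16 = 200.25
  spherical: 356 × 6/16 = 133.5
  elongated: 356 × 1/16 = 22.25
χ² = Σ (O − E)² / E
  disc-shaped: (198 − 200.25)² / 200.25 = 0.0253
  spherical: (134 − 133.5)² / 133.5 = 0.0019
  elongated: (24 − 22.25)² / 22.25 = 0.1376
χ² = 0.0253 + 0.0019 + 0.1376 = 0.1648 ≈ 0.165

0.165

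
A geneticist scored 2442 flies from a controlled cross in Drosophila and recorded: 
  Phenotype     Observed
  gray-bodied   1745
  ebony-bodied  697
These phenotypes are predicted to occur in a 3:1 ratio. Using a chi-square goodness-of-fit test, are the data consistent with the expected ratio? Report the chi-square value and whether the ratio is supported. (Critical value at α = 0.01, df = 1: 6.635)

Expected counts for N = 2442 under a 3:1 ratio (total parts = 4):
  gray-bodied: 2442 × 3/4 = 1831.5
  ebony-bodied: 2442 × 1/4 = 610.5
χ² = Σ (O − E)² / E
  gray-bodied: (1745 − 1831.5)² / 1831.5 = 4.0853
  ebony-bodied: (697 − 610.5)² / 610.5 = 12.2559
χ² = 4.0853 + 12.2559 = 16.3412 ≈ 16.341
Degrees of freedom = 2 − 1 = 1; critical value at α = 0.01 is 6.635.
Since 16.341 > 6.635, we reject the null hypothesis — the data do not fit the 3:1 ratio.

16.341; not consistent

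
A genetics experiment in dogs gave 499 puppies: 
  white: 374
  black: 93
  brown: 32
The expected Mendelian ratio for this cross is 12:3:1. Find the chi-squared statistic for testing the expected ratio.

0.025

Under the 12:3:1 hypothesis (Σ ratio = 16, N = 499):
  white: 499 × 12/16 = 374.25
  black: 499 × 3/16 = 93.5625
  brown: 499 × 1/16 = 31.1875
χ² = Σ (O − E)² / E
  white: (374 − 374.25)² / 374.25 = 0.0002
  black: (93 − 93.5625)² / 93.5625 = 0.0034
  brown: (32 − 31.1875)² / 31.1875 = 0.0212
χ² = 0.0002 + 0.0034 + 0.0212 = 0.0248 ≈ 0.025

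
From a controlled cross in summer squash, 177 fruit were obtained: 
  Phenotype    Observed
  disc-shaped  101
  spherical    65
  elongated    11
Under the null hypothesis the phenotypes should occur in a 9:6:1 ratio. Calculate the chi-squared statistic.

The 9:6:1 ratio has 16 parts, so with N = 177 the expected counts are:
  disc-shaped: 177 × 9/16 = 99.5625
  spherical: 177 × 6/16 = 66.375
  elongated: 177 × 1/16 = 11.0625
χ² = Σ (O − E)² / E
  disc-shaped: (101 − 99.5625)² / 99.5625 = 0.0208
  spherical: (65 − 66.375)² / 66.375 = 0.0285
  elongated: (11 − 11.0625)² / 11.0625 = 0.0004
χ² = 0.0208 + 0.0285 + 0.0004 = 0.0497 ≈ 0.050

0.050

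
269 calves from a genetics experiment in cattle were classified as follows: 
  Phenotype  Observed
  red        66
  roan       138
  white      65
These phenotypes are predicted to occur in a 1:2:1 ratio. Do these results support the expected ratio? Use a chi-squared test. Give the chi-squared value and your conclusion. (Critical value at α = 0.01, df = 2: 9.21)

The 1:2:1 ratio has 4 parts, so with N = 269 the expected counts are:
  red: 269 × 1/4 = 67.25
  roan: 269 × 2/4 = 134.5
  white: 269 × 1/4 = 67.25
χ² = Σ (O − E)² / E
  red: (66 − 67.25)² / 67.25 = 0.0232
  roan: (138 − 134.5)² / 134.5 = 0.0911
  white: (65 − 67.25)² / 67.25 = 0.0753
χ² = 0.0232 + 0.0911 + 0.0753 = 0.1896 ≈ 0.190
Degrees of freedom = 3 − 1 = 2; critical value at α = 0.01 is 9.21.
Since 0.190 < 9.21, we fail to reject the null hypothesis — the data are consistent with the 1:2:1 ratio.

0.190; consistent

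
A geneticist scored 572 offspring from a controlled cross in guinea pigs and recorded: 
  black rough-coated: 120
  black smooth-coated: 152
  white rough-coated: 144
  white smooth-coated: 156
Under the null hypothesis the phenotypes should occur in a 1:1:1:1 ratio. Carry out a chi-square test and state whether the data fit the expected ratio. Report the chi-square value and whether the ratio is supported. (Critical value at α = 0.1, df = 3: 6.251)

5.455; consistent

Under the 1:1:1:1 hypothesis (Σ ratio = 4, N = 572):
  black rough-coated: 572 × 1/4 = 143
  black smooth-coated: 572 × 1/4 = 143
  white rough-coated: 572 × 1/4 = 143
  white smooth-coated: 572 × 1/4 = 143
χ² = Σ (O − E)² / E
  black rough-coated: (120 − 143)² / 143 = 3.6993
  black smooth-coated: (152 − 143)² / 143 = 0.5664
  white rough-coated: (144 − 143)² / 143 = 0.0070
  white smooth-coated: (156 − 143)² / 143 = 1.1818
χ² = 3.6993 + 0.5664 + 0.0070 + 1.1818 = 5.4545 ≈ 5.455
Degrees of freedom = 4 − 1 = 3; critical value at α = 0.1 is 6.251.
Since 5.455 < 6.251, we fail to reject the null hypothesis — the data are consistent with the 1:1:1:1 ratio.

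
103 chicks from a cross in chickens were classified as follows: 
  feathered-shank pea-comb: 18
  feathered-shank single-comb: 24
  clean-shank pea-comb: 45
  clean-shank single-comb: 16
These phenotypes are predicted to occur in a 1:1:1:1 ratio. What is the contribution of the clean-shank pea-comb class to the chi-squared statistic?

Expected counts for N = 103 under a 1:1:1:1 ratio (total parts = 4):
  feathered-shank pea-comb: 103 × 1/4 = 25.75
  feathered-shank single-comb: 103 × 1/4 = 25.75
  clean-shank pea-comb: 103 × 1/4 = 25.75
  clean-shank single-comb: 103 × 1/4 = 25.75
Contribution of clean-shank pea-comb: (45 − 25.75)² / 25.75 = 14.3908

14.391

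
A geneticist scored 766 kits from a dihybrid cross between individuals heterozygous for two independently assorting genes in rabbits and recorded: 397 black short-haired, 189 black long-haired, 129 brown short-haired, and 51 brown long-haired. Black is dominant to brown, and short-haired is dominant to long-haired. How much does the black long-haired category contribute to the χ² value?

14.335

A dihybrid F₂ with independent assortment and complete dominance at both loci gives a 9:3:3:1 phenotypic ratio.
Expected counts for N = 766 under a 9:3:3:1 ratio (total parts = 16):
  black short-haired: 766 × 9/16 = 430.875
  black long-haired: 766 × 3/16 = 143.625
  brown short-haired: 766 × 3/16 = 143.625
  brown long-haired: 766 × 1/16 = 47.875
Contribution of black long-haired: (189 − 143.625)² / 143.625 = 14.3352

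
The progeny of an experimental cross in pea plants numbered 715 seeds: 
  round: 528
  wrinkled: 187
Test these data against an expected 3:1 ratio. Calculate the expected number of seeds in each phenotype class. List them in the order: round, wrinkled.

Total ratio parts = 4. Expected numbers out of 715:
  round: 715 × 3/4 = 536.25
  wrinkled: 715 × 1/4 = 178.75

536.25, 178.75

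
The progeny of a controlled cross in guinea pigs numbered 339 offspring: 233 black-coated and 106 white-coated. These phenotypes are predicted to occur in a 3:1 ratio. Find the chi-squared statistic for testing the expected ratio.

Total ratio parts = 4. Expected numbers out of 339:
  black-coated: 339 × 3/4 = 254.25
  white-coated: 339 × 1/4 = 84.75
χ² = Σ (O − E)² / E
  black-coated: (233 − 254.25)² / 254.25 = 1.7761
  white-coated: (106 − 84.75)² / 84.75 = 5.3282
χ² = 1.7761 + 5.3282 = 7.1043 ≈ 7.104

7.104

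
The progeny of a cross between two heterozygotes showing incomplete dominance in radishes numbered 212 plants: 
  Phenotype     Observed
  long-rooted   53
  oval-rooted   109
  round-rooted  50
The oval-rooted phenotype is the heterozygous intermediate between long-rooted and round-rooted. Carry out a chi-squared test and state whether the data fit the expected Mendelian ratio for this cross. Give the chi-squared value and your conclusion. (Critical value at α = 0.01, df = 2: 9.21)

0.255; consistent

With incomplete dominance, a heterozygote × heterozygote cross gives a 1:2:1 phenotypic ratio.
Total ratio parts = 4. Expected numbers out of 212:
  long-rooted: 212 × 1/4 = 53
  oval-rooted: 212 × 2/4 = 106
  round-rooted: 212 × 1/4 = 53
χ² = Σ (O − E)² / E
  long-rooted: (53 − 53)² / 53 = 0.0000
  oval-rooted: (109 − 106)² / 106 = 0.0849
  round-rooted: (50 − 53)² / 53 = 0.1698
χ² = 0.0000 + 0.0849 + 0.1698 = 0.2547 ≈ 0.255
Degrees of freedom = 3 − 1 = 2; critical value at α = 0.01 is 9.21.
Since 0.255 < 9.21, we fail to reject the null hypothesis — the data are consistent with the 1:2:1 ratio.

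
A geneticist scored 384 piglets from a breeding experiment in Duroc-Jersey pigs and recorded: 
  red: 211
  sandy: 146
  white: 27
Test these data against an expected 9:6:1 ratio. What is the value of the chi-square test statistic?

Expected counts for N = 384 under a 9:6:1 ratio (total parts = 16):
  red: 384 × 9/16 = 216
  sandy: 384 × 6/16 = 144
  white: 384 × 1/16 = 24
χ² = Σ (O − E)² / E
  red: (211 − 216)² / 216 = 0.1157
  sandy: (146 − 144)² / 144 = 0.0278
  white: (27 − 24)² / 24 = 0.3750
χ² = 0.1157 + 0.0278 + 0.3750 = 0.5185 ≈ 0.519

0.519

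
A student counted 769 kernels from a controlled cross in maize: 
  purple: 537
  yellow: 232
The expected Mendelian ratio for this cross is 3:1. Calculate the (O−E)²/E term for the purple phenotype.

Total ratio parts = 4. Expected numbers out of 769:
  purple: 769 × 3/4 = 576.75
  yellow: 769 × 1/4 = 192.25
Contribution of purple: (537 − 576.75)² / 576.75 = 2.7396

2.740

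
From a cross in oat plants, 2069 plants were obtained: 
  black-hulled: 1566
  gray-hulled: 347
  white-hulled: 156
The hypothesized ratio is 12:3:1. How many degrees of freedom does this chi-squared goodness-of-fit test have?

A goodness-of-fit test with 3 phenotype classes has df = 3 − 1 = 2.

2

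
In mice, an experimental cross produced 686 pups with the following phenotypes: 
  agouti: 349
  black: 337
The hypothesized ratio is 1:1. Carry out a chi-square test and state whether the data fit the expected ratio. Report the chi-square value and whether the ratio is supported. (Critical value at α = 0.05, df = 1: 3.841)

Total ratio parts = 2. Expected numbers out of 686:
  agouti: 686 × 1/2 = 343
  black: 686 × 1/2 = 343
χ² = Σ (O − E)² / E
  agouti: (349 − 343)² / 343 = 0.1050
  black: (337 − 343)² / 343 = 0.1050
χ² = 0.1050 + 0.1050 = 0.210
Degrees of freedom = 2 − 1 = 1; critical value at α = 0.05 is 3.841.
Since 0.210 < 3.841, we fail to reject the null hypothesis — the data are consistent with the 1:1 ratio.

0.210; consistent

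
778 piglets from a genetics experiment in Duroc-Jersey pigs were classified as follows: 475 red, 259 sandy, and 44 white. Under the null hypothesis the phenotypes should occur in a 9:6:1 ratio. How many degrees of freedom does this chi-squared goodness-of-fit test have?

2

A goodness-of-fit test with 3 phenotype classes has df = 3 − 1 = 2.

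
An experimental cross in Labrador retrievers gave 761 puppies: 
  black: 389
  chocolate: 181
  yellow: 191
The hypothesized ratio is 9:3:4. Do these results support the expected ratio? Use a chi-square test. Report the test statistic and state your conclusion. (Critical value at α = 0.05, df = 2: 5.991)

13.855; not consistent

Expected counts for N = 761 under a 9:3:4 ratio (total parts = 16):
  black: 761 × 9/16 = 428.0625
  chocolate: 761 × 3/16 = 142.6875
  yellow: 761 × 4/16 = 190.25
χ² = Σ (O − E)² / E
  black: (389 − 428.0625)² / 428.0625 = 3.5646
  chocolate: (181 − 142.6875)² / 142.6875 = 10.2871
  yellow: (191 − 190.25)² / 190.25 = 0.0030
χ² = 3.5646 + 10.2871 + 0.0030 = 13.8547 ≈ 13.855
Degrees of freedom = 3 − 1 = 2; critical value at α = 0.05 is 5.991.
Since 13.855 > 5.991, we reject the null hypothesis — the data do not fit the 9:3:4 ratio.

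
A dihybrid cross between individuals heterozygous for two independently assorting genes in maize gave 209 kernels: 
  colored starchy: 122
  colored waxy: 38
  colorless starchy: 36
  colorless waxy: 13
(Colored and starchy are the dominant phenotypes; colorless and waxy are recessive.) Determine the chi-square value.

A dihybrid F₂ with independent assortment and complete dominance at both loci gives a 9:3:3:1 phenotypic ratio.
Under the 9:3:3:1 hypothesis (Σ ratio = 16, N = 209):
  colored starchy: 209 × 9/16 = 117.5625
  colored waxy: 209 × 3/16 = 39.1875
  colorless starchy: 209 × 3/16 = 39.1875
  colorless waxy: 209 × 1/16 = 13.0625
χ² = Σ (O − E)² / E
  colored starchy: (122 − 117.5625)² / 117.5625 = 0.1675
  colored waxy: (38 − 39.1875)² / 39.1875 = 0.0360
  colorless starchy: (36 − 39.1875)² / 39.1875 = 0.2593
  colorless waxy: (13 − 13.0625)² / 13.0625 = 0.0003
χ² = 0.1675 + 0.0360 + 0.2593 + 0.0003 = 0.4631 ≈ 0.463

0.463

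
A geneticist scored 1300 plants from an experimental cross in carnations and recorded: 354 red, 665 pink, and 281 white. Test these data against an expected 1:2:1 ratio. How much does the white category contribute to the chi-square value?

The 1:2:1 ratio has 4 parts, so with N = 1300 the expected counts are:
  red: 1300 × 1/4 = 325
  pink: 1300 × 2/4 = 650
  white: 1300 × 1/4 = 325
Contribution of white: (281 − 325)² / 325 = 5.9569

5.957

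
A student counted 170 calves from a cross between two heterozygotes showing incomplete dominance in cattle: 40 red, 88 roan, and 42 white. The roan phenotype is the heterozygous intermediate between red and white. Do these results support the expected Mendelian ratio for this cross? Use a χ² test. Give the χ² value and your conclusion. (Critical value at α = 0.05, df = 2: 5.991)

0.259; consistent

With incomplete dominance, a heterozygote × heterozygote cross gives a 1:2:1 phenotypic ratio.
The 1:2:1 ratio has 4 parts, so with N = 170 the expected counts are:
  red: 170 × 1/4 = 42.5
  roan: 170 × 2/4 = 85
  white: 170 × 1/4 = 42.5
χ² = Σ (O − E)² / E
  red: (40 − 42.5)² / 42.5 = 0.1471
  roan: (88 − 85)² / 85 = 0.1059
  white: (42 − 42.5)² / 42.5 = 0.0059
χ² = 0.1471 + 0.1059 + 0.0059 = 0.2589 ≈ 0.259
Degrees of freedom = 3 − 1 = 2; critical value at α = 0.05 is 5.991.
Since 0.259 < 5.991, we fail to reject the null hypothesis — the data are consistent with the 1:2:1 ratio.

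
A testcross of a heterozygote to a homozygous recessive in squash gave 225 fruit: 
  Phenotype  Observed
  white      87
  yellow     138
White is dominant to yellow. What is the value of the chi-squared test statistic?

11.560

A testcross of a heterozygote (Aa × aa) gives a 1:1 phenotypic ratio.
Under the 1:1 hypothesis (Σ ratio = 2, N = 225):
  white: 225 × 1/2 = 112.5
  yellow: 225 × 1/2 = 112.5
χ² = Σ (O − E)² / E
  white: (87 − 112.5)² / 112.5 = 5.7800
  yellow: (138 − 112.5)² / 112.5 = 5.7800
χ² = 5.7800 + 5.7800 = 11.560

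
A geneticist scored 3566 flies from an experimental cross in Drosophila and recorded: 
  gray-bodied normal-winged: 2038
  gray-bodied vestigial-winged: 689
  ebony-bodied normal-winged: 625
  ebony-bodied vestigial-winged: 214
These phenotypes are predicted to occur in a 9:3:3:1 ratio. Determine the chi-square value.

Under the 9:3:3:1 hypothesis (Σ ratio = 16, N = 3566):
  gray-bodied normal-winged: 3566 × 9/16 = 2005.875
  gray-bodied vestigial-winged: 3566 × 3/16 = 668.625
  ebony-bodied normal-winged: 3566 × 3/16 = 668.625
  ebony-bodied vestigial-winged: 3566 × 1/16 = 222.875
χ² = Σ (O − E)² / E
  gray-bodied normal-winged: (2038 − 2005.875)² / 2005.875 = 0.5145
  gray-bodied vestigial-winged: (689 − 668.625)² / 668.625 = 0.6209
  ebony-bodied normal-winged: (625 − 668.625)² / 668.625 = 2.8463
  ebony-bodied vestigial-winged: (214 − 222.875)² / 222.875 = 0.3534
χ² = 0.5145 + 0.6209 + 2.8463 + 0.3534 = 4.3351 ≈ 4.335

4.335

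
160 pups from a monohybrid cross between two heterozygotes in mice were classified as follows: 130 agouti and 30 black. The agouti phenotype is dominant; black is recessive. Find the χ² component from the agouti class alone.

For a monohybrid cross between heterozygotes with complete dominance, the expected phenotypic ratio is 3:1.
The 3:1 ratio has 4 parts, so with N = 160 the expected counts are:
  agouti: 160 × 3/4 = 120
  black: 160 × 1/4 = 40
Contribution of agouti: (130 − 120)² / 120 = 0.8333

0.833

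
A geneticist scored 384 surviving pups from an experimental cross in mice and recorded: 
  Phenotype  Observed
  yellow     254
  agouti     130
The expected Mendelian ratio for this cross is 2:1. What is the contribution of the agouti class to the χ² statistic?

Total ratio parts = 3. Expected numbers out of 384:
  yellow: 384 × 2/3 = 256
  agouti: 384 × 1/3 = 128
Contribution of agouti: (130 − 128)² / 128 = 0.0312

0.031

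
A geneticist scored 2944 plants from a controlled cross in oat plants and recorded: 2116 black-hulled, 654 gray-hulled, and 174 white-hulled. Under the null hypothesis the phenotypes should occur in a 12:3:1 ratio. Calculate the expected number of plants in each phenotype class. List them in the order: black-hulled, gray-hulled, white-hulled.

2208, 552, 184

Under the 12:3:1 hypothesis (Σ ratio = 16, N = 2944):
  black-hulled: 2944 × 12/16 = 2208
  gray-hulled: 2944 × 3/16 = 552
  white-hulled: 2944 × 1/16 = 184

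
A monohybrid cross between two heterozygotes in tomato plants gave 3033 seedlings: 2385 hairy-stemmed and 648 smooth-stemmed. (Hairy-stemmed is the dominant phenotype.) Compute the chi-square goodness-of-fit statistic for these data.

For a monohybrid cross between heterozygotes with complete dominance, the expected phenotypic ratio is 3:1.
Expected counts for N = 3033 under a 3:1 ratio (total parts = 4):
  hairy-stemmed: 3033 × 3/4 = 2274.75
  smooth-stemmed: 3033 × 1/4 = 758.25
χ² = Σ (O − E)² / E
  hairy-stemmed: (2385 − 2274.75)² / 2274.75 = 5.3435
  smooth-stemmed: (648 − 758.25)² / 758.25 = 16.0304
χ² = 5.3435 + 16.0304 = 21.3739 ≈ 21.374

21.374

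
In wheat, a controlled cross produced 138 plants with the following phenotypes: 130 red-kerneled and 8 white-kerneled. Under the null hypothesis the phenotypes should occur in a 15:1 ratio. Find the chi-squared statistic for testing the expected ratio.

0.048

Expected counts for N = 138 under a 15:1 ratio (total parts = 16):
  red-kerneled: 138 × 15/16 = 129.375
  white-kerneled: 138 × 1/16 = 8.625
χ² = Σ (O − E)² / E
  red-kerneled: (130 − 129.375)² / 129.375 = 0.0030
  white-kerneled: (8 − 8.625)² / 8.625 = 0.0453
χ² = 0.0030 + 0.0453 = 0.0483 ≈ 0.048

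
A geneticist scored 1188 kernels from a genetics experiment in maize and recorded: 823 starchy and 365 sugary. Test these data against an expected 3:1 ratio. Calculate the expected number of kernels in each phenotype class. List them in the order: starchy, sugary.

Expected counts for N = 1188 under a 3:1 ratio (total parts = 4):
  starchy: 1188 × 3/4 = 891
  sugary: 1188 × 1/4 = 297

891, 297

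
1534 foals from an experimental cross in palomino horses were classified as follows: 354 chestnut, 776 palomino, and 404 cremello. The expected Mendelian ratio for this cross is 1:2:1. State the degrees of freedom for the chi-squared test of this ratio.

A goodness-of-fit test with 3 phenotype classes has df = 3 − 1 = 2.

2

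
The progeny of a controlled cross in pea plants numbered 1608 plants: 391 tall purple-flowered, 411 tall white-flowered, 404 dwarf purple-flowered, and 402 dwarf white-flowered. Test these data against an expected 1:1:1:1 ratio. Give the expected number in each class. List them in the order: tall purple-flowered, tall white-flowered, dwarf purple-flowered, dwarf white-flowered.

Under the 1:1:1:1 hypothesis (Σ ratio = 4, N = 1608):
  tall purple-flowered: 1608 × 1/4 = 402
  tall white-flowered: 1608 × 1/4 = 402
  dwarf purple-flowered: 1608 × 1/4 = 402
  dwarf white-flowered: 1608 × 1/4 = 402

402, 402, 402, 402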